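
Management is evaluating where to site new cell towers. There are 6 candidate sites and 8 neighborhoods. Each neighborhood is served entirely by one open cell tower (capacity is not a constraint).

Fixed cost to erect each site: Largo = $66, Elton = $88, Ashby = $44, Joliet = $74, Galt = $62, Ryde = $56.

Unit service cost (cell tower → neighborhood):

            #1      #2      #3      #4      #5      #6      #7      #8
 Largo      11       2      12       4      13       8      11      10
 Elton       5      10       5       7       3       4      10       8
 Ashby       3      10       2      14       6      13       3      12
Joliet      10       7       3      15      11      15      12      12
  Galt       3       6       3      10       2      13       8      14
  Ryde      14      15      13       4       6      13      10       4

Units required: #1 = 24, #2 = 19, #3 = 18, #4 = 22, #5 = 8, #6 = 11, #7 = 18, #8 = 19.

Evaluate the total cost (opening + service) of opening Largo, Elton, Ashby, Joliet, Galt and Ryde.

Each neighborhood is assigned to its cheapest site among the open ones.
{Largo, Elton, Ashby, Joliet, Galt, Ryde}: #1→Ashby 3·24=72, #2→Largo 2·19=38, #3→Ashby 2·18=36, #4→Largo 4·22=88, #5→Galt 2·8=16, #6→Elton 4·11=44, #7→Ashby 3·18=54, #8→Ryde 4·19=76. Service 424; fixed 390; total 814.

Total cost: 814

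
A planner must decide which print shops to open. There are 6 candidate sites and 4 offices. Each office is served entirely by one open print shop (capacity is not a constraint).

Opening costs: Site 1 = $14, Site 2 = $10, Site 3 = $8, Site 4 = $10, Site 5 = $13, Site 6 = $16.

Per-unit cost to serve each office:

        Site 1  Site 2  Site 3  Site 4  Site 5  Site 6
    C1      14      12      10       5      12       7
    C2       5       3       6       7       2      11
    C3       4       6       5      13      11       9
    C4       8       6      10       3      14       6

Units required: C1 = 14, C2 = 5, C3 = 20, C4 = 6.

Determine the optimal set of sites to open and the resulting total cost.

Open Site 1, Site 4 and Site 5; minimum total cost 215.

For any fixed open set, each office goes to its cheapest open site; total = fixed + service.
{Site 1, Site 4, Site 5}: C1→Site 4 5·14=70, C2→Site 5 2·5=10, C3→Site 1 4·20=80, C4→Site 4 3·6=18. Service 178; fixed 37; total 215.
{Site 1, Site 2, Site 4}: service 183 + fixed 34 = 217
{Site 1, Site 4}: service 193 + fixed 24 = 217
{Site 1, Site 2, Site 3, Site 4, Site 5, Site 6}: service 178 + fixed 71 = 249
No other subset beats 215.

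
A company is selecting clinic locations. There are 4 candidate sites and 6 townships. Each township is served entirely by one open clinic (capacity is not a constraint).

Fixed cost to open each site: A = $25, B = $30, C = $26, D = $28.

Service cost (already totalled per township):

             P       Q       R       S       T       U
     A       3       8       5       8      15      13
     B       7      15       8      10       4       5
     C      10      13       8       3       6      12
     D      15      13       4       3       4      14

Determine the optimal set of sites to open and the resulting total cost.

Open A only; minimum total cost 77.

For any fixed open set, each township goes to its cheapest open site; total = fixed + service.
{A}: P→A 3, Q→A 8, R→A 5, S→A 8, T→A 15, U→A 13. Service 52; fixed 25; total 77.
{C}: P→C 10, Q→C 13, R→C 8, S→C 3, T→C 6, U→C 12. Service 52; fixed 26; total 78.
{B}: service 49 + fixed 30 = 79
{A, B, C, D}: service 27 + fixed 109 = 136
(All 15 nonempty subsets were checked; A only is lowest.)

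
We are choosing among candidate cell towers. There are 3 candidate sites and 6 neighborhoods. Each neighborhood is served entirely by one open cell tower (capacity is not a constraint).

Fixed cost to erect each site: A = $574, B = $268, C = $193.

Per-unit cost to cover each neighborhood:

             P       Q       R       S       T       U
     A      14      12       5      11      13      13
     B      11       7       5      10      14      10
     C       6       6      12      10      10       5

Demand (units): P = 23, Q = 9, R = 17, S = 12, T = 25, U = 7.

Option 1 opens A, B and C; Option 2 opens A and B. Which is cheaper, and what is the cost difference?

Option 1: {A, B, C}: P→C 6·23=138, Q→C 6·9=54, R→A 5·17=85, S→B 10·12=120, T→C 10·25=250, U→C 5·7=35. Service 682; fixed 1035; total 1717.
Option 2: {A, B}: P→B 11·23=253, Q→B 7·9=63, R→A 5·17=85, S→B 10·12=120, T→A 13·25=325, U→B 10·7=70. Service 916; fixed 842; total 1758.
Difference: |1717 − 1758| = 41.

Option 1 is cheaper by 41.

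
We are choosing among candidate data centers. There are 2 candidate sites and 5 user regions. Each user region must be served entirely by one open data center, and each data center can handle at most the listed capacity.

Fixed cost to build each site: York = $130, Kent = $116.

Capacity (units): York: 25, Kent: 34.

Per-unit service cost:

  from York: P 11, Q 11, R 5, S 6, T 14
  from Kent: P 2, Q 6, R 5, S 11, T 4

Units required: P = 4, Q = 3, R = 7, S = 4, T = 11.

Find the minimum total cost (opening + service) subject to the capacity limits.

Open {Kent}: P→Kent 2·4=8, Q→Kent 6·3=18, R→Kent 5·7=35, S→Kent 11·4=44, T→Kent 4·11=44.
Loads: Kent carries 29/34. Service 149; fixed 116; total 265.
Next best feasible plan costs 375.

Minimum total cost: 265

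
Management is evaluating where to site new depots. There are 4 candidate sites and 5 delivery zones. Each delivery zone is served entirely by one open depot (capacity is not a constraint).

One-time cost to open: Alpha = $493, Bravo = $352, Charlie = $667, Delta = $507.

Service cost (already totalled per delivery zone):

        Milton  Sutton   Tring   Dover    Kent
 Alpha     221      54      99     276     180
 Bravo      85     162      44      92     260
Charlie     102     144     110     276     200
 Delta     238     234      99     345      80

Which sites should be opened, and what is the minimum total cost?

Open Bravo only; minimum total cost 995.

For any fixed open set, each delivery zone goes to its cheapest open site; total = fixed + service.
{Bravo}: Milton→Bravo 85, Sutton→Bravo 162, Tring→Bravo 44, Dover→Bravo 92, Kent→Bravo 260. Service 643; fixed 352; total 995.
{Alpha, Bravo}: service 455 + fixed 845 = 1300
{Bravo, Delta}: Milton→Bravo 85, Sutton→Bravo 162, Tring→Bravo 44, Dover→Bravo 92, Kent→Delta 80. Service 463; fixed 859; total 1322.
{Alpha, Bravo, Charlie, Delta}: service 355 + fixed 2019 = 2374
No other subset beats 995.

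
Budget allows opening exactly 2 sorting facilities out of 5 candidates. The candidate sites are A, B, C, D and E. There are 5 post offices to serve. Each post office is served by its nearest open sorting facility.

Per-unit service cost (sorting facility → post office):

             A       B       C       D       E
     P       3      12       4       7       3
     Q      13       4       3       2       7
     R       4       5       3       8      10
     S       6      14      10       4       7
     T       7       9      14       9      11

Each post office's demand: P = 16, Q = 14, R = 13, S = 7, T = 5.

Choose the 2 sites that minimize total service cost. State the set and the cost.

Choose A and D; total service cost 191.

With exactly 2 open, each post office uses its cheapest among the chosen.
{A, D}: P→A 3·16=48, Q→D 2·14=28, R→A 4·13=52, S→D 4·7=28, T→A 7·5=35. Service cost 191.
{C, D}: service cost 204
{A, C}: service cost 206
Among all 10 size-2 choices, {A, D} is lowest.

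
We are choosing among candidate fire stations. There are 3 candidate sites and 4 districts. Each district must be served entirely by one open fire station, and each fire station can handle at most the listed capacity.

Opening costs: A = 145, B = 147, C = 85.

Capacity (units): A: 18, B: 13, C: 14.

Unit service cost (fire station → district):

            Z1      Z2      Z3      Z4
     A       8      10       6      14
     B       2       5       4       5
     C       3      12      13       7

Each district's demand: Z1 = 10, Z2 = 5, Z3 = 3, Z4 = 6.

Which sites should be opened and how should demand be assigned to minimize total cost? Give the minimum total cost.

Minimum total cost: 356

Open {B, C}: Z1→C 3·10=30, Z2→B 5·5=25, Z3→C 13·3=39, Z4→B 5·6=30.
Loads: B carries 11/13, C carries 13/14. Service 124; fixed 232; total 356.
Next best feasible plan costs 366.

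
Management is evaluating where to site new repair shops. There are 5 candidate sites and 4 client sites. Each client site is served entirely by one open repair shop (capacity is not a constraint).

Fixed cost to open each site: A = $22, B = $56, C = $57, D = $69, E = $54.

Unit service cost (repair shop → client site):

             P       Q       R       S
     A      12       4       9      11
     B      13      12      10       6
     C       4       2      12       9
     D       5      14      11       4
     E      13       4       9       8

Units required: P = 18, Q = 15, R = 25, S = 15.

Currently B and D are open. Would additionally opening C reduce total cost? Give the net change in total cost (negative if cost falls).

Current service cost with {B, D}: 580.
Adding C: each client site re-picks its cheapest; new service cost 412, saving 168.
Extra fixed cost: 57. Net change = 57 − 168 = -111.
(Totals: 705 → 594.)

Yes — net change −111 (cost falls by 111).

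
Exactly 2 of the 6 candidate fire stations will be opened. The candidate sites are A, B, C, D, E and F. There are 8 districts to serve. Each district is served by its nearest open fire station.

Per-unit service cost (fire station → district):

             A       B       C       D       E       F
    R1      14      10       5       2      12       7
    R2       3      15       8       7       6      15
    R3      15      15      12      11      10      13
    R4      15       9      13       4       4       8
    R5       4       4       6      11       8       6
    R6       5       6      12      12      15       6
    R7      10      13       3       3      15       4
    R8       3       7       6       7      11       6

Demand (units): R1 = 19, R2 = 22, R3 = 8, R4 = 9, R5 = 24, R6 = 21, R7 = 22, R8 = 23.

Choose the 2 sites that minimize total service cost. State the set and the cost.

With exactly 2 open, each district uses its cheapest among the chosen.
{A, D}: R1→D 2·19=38, R2→A 3·22=66, R3→D 11·8=88, R4→D 4·9=36, R5→A 4·24=96, R6→A 5·21=105, R7→D 3·22=66, R8→A 3·23=69. Service cost 564.
{A, C}: service cost 710
{A, F}: service cost 733
Among all 15 size-2 choices, {A, D} is lowest.

Choose A and D; total service cost 564.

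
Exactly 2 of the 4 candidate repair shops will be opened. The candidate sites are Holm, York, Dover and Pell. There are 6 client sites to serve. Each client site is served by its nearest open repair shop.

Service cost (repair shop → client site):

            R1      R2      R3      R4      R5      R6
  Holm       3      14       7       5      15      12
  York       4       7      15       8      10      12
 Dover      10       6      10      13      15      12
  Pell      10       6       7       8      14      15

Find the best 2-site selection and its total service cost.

Choose Holm and York; total service cost 44.

With exactly 2 open, each client site uses its cheapest among the chosen.
{Holm, York}: R1→Holm 3, R2→York 7, R3→Holm 7, R4→Holm 5, R5→York 10, R6→Holm 12. Service cost 44.
{Holm, Pell}: service cost 47
{York, Pell}: service cost 47
Among all 6 size-2 choices, {Holm, York} is lowest.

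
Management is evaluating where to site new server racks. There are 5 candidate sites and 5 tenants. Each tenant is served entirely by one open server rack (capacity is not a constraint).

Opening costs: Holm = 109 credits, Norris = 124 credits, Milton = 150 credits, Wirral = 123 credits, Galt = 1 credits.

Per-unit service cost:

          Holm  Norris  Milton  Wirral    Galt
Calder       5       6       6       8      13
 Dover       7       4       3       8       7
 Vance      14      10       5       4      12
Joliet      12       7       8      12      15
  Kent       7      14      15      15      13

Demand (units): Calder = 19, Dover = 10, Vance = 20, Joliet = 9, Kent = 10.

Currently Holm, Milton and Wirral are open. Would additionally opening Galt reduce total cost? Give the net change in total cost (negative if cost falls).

No — net change +1 (cost rises by 1).

Current service cost with {Holm, Milton, Wirral}: 347.
Adding Galt: each tenant re-picks its cheapest; new service cost 347, saving 0.
Extra fixed cost: 1. Net change = 1 − 0 = 1.
(Totals: 729 → 730.)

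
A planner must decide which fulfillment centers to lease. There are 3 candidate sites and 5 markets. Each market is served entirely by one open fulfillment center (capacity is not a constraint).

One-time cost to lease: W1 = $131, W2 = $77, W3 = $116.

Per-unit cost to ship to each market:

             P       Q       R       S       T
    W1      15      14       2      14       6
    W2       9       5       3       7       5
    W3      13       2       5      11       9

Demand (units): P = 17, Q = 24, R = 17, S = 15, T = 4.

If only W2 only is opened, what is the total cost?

Total cost: 526

Each market is assigned to its cheapest site among the open ones.
{W2}: P→W2 9·17=153, Q→W2 5·24=120, R→W2 3·17=51, S→W2 7·15=105, T→W2 5·4=20. Service 449; fixed 77; total 526.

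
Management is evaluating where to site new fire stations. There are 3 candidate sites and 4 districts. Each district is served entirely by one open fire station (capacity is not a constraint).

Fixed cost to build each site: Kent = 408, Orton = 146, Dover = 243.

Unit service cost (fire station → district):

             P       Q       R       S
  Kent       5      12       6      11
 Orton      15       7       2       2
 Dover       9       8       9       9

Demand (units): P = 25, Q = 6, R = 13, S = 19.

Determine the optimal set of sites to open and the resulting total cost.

Open Orton only; minimum total cost 627.

For any fixed open set, each district goes to its cheapest open site; total = fixed + service.
{Orton}: P→Orton 15·25=375, Q→Orton 7·6=42, R→Orton 2·13=26, S→Orton 2·19=38. Service 481; fixed 146; total 627.
{Orton, Dover}: service 331 + fixed 389 = 720
{Kent, Orton}: service 231 + fixed 554 = 785
{Kent, Orton, Dover}: service 231 + fixed 797 = 1028
(All 7 nonempty subsets were checked; Orton only is lowest.)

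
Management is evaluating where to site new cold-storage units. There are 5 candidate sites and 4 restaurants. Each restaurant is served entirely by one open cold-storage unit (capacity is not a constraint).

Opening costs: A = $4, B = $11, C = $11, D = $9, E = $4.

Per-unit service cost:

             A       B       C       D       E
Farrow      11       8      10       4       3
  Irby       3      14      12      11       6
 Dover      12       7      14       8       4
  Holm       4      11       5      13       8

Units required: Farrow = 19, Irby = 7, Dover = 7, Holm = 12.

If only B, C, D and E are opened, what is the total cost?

Each restaurant is assigned to its cheapest site among the open ones.
{B, C, D, E}: Farrow→E 3·19=57, Irby→E 6·7=42, Dover→E 4·7=28, Holm→C 5·12=60. Service 187; fixed 35; total 222.

Total cost: 222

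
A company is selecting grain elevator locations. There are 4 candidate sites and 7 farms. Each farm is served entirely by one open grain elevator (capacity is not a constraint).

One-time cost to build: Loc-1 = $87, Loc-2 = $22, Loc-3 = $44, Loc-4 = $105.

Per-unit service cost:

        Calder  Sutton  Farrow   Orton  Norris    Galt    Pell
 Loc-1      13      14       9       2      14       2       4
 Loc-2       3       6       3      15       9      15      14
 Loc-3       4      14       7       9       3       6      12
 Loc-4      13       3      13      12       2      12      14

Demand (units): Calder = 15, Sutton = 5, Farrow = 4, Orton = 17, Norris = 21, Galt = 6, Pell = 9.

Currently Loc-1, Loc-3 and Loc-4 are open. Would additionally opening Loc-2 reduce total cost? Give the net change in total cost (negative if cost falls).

Current service cost with {Loc-1, Loc-3, Loc-4}: 227.
Adding Loc-2: each farm re-picks its cheapest; new service cost 196, saving 31.
Extra fixed cost: 22. Net change = 22 − 31 = -9.
(Totals: 463 → 454.)

Yes — net change −9 (cost falls by 9).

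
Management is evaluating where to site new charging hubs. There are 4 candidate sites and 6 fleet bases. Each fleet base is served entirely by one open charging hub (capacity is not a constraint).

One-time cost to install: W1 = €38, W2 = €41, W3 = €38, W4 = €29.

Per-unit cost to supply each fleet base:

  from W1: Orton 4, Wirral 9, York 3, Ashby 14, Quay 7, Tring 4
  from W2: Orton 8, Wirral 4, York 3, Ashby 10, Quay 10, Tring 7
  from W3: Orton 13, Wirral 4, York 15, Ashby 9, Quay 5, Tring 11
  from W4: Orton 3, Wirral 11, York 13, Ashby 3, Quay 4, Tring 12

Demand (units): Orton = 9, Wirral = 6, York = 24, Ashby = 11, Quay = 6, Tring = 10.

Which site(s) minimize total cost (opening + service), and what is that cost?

For any fixed open set, each fleet base goes to its cheapest open site; total = fixed + service.
{W1, W4}: Orton→W4 3·9=27, Wirral→W1 9·6=54, York→W1 3·24=72, Ashby→W4 3·11=33, Quay→W4 4·6=24, Tring→W1 4·10=40. Service 250; fixed 67; total 317.
{W2, W4}: service 250 + fixed 70 = 320
{W1, W3, W4}: service 220 + fixed 105 = 325
{W1, W2, W3, W4}: Orton→W4 3·9=27, Wirral→W2 4·6=24, York→W1 3·24=72, Ashby→W4 3·11=33, Quay→W4 4·6=24, Tring→W1 4·10=40. Service 220; fixed 146; total 366.
No other subset beats 317.

Open W1 and W4; minimum total cost 317.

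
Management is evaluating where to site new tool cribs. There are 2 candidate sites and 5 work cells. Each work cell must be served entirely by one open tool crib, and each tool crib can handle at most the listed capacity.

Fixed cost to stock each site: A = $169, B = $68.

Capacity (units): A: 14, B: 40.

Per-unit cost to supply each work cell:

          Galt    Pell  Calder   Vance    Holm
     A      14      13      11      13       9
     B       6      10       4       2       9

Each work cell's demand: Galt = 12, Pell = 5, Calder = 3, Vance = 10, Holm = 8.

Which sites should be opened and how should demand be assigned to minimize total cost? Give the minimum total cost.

Minimum total cost: 294

Open {B}: Galt→B 6·12=72, Pell→B 10·5=50, Calder→B 4·3=12, Vance→B 2·10=20, Holm→B 9·8=72.
Loads: B carries 38/40. Service 226; fixed 68; total 294.
Next best feasible plan costs 463.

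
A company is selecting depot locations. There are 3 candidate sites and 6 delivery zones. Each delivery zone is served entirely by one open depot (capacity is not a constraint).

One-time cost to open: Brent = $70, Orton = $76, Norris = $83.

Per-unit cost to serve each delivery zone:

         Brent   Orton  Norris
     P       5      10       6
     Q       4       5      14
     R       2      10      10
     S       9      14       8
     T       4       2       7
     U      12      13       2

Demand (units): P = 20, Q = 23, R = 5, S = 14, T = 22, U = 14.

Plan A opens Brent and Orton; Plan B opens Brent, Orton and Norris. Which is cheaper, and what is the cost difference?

Plan B is cheaper by 71.

Plan A: {Brent, Orton}: P→Brent 5·20=100, Q→Brent 4·23=92, R→Brent 2·5=10, S→Brent 9·14=126, T→Orton 2·22=44, U→Brent 12·14=168. Service 540; fixed 146; total 686.
Plan B: {Brent, Orton, Norris}: P→Brent 5·20=100, Q→Brent 4·23=92, R→Brent 2·5=10, S→Norris 8·14=112, T→Orton 2·22=44, U→Norris 2·14=28. Service 386; fixed 229; total 615.
Difference: |686 − 615| = 71.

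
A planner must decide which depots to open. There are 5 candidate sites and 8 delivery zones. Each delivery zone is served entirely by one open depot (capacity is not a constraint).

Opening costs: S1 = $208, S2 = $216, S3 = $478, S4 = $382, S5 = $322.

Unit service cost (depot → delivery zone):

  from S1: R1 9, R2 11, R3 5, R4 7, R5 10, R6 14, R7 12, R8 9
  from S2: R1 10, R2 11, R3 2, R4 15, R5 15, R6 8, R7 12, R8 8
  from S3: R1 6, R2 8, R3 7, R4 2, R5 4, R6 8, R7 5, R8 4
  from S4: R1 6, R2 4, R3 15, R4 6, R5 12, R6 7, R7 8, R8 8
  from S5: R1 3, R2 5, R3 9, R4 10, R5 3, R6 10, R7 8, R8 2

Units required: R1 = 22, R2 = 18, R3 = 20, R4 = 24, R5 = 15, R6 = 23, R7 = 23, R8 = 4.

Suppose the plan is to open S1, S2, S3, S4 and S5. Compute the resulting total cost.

Each delivery zone is assigned to its cheapest site among the open ones.
{S1, S2, S3, S4, S5}: R1→S5 3·22=66, R2→S4 4·18=72, R3→S2 2·20=40, R4→S3 2·24=48, R5→S5 3·15=45, R6→S4 7·23=161, R7→S3 5·23=115, R8→S5 2·4=8. Service 555; fixed 1606; total 2161.

Total cost: 2161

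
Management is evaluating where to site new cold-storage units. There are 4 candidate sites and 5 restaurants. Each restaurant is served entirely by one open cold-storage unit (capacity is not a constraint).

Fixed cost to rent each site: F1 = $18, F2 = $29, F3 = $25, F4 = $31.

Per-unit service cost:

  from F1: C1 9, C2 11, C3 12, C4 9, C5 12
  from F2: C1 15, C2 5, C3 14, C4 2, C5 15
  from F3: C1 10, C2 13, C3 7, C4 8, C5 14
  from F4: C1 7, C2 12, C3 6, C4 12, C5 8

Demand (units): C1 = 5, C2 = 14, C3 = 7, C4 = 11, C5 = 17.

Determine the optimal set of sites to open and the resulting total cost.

For any fixed open set, each restaurant goes to its cheapest open site; total = fixed + service.
{F2, F4}: C1→F4 7·5=35, C2→F2 5·14=70, C3→F4 6·7=42, C4→F2 2·11=22, C5→F4 8·17=136. Service 305; fixed 60; total 365.
{F1, F2, F4}: service 305 + fixed 78 = 383
{F2, F3, F4}: C1→F4 7·5=35, C2→F2 5·14=70, C3→F4 6·7=42, C4→F2 2·11=22, C5→F4 8·17=136. Service 305; fixed 85; total 390.
{F1, F2, F3, F4}: service 305 + fixed 103 = 408
(All 15 nonempty subsets were checked; F2 and F4 is lowest.)

Open F2 and F4; minimum total cost 365.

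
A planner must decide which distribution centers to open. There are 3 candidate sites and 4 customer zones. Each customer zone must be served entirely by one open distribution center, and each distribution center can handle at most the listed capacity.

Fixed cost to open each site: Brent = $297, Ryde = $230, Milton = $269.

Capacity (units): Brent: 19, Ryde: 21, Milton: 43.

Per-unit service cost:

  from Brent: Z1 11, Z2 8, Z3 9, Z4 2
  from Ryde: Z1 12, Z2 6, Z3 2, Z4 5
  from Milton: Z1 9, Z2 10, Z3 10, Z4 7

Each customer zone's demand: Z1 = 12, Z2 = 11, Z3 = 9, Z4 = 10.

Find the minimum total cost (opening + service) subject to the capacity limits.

Open {Milton}: Z1→Milton 9·12=108, Z2→Milton 10·11=110, Z3→Milton 10·9=90, Z4→Milton 7·10=70.
Loads: Milton carries 42/43. Service 378; fixed 269; total 647.
Next best feasible plan costs 761.

Minimum total cost: 647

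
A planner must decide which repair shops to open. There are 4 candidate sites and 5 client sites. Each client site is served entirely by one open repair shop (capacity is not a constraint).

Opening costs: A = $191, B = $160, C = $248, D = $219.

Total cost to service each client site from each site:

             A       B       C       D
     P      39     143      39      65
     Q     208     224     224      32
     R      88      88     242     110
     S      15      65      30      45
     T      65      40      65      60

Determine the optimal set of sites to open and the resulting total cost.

Open D only; minimum total cost 531.

For any fixed open set, each client site goes to its cheapest open site; total = fixed + service.
{D}: P→D 65, Q→D 32, R→D 110, S→D 45, T→D 60. Service 312; fixed 219; total 531.
{A}: P→A 39, Q→A 208, R→A 88, S→A 15, T→A 65. Service 415; fixed 191; total 606.
{A, D}: service 234 + fixed 410 = 644
{A, B, C, D}: P→A 39, Q→D 32, R→A 88, S→A 15, T→B 40. Service 214; fixed 818; total 1032.
No other subset beats 531.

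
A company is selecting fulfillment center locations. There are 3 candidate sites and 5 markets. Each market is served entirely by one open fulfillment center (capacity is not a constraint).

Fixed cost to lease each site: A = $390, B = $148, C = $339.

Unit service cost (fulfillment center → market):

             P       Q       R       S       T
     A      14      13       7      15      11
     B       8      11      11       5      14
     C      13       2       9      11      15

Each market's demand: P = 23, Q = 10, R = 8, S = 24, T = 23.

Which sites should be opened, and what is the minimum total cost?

Open B only; minimum total cost 972.

For any fixed open set, each market goes to its cheapest open site; total = fixed + service.
{B}: P→B 8·23=184, Q→B 11·10=110, R→B 11·8=88, S→B 5·24=120, T→B 14·23=322. Service 824; fixed 148; total 972.
{B, C}: P→B 8·23=184, Q→C 2·10=20, R→C 9·8=72, S→B 5·24=120, T→B 14·23=322. Service 718; fixed 487; total 1205.
{A, B}: service 723 + fixed 538 = 1261
{A, B, C}: service 633 + fixed 877 = 1510
(All 7 nonempty subsets were checked; B only is lowest.)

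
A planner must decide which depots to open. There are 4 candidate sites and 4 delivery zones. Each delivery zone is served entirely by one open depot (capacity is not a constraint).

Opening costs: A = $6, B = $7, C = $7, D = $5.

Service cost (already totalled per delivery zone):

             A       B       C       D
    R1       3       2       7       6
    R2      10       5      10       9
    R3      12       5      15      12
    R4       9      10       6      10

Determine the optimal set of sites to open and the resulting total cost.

Open B only; minimum total cost 29.

For any fixed open set, each delivery zone goes to its cheapest open site; total = fixed + service.
{B}: R1→B 2, R2→B 5, R3→B 5, R4→B 10. Service 22; fixed 7; total 29.
{B, C}: service 18 + fixed 14 = 32
{A, B}: R1→B 2, R2→B 5, R3→B 5, R4→A 9. Service 21; fixed 13; total 34.
{A, B, C, D}: R1→B 2, R2→B 5, R3→B 5, R4→C 6. Service 18; fixed 25; total 43.
No other subset beats 29.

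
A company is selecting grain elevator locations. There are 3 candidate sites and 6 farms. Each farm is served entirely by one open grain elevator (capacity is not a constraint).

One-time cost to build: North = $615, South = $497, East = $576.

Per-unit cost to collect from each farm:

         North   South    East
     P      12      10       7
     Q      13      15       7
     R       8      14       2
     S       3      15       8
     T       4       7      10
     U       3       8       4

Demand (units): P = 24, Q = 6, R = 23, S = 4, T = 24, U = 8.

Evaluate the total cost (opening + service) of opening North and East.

Total cost: 1579

Each farm is assigned to its cheapest site among the open ones.
{North, East}: P→East 7·24=168, Q→East 7·6=42, R→East 2·23=46, S→North 3·4=12, T→North 4·24=96, U→North 3·8=24. Service 388; fixed 1191; total 1579.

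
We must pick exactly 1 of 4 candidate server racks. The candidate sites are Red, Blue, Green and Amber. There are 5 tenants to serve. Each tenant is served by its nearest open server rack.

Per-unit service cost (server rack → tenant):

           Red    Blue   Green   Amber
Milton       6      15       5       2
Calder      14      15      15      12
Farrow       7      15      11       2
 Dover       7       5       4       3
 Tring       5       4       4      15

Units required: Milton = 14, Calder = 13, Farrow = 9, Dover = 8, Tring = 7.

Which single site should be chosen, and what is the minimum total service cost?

Choose Amber only; total service cost 331.

With exactly 1 open, each tenant uses its cheapest among the chosen.
{Amber}: Milton→Amber 2·14=28, Calder→Amber 12·13=156, Farrow→Amber 2·9=18, Dover→Amber 3·8=24, Tring→Amber 15·7=105. Service cost 331.
{Red}: service cost 420
{Green}: service cost 424
Among all 4 size-1 choices, {Amber} is lowest.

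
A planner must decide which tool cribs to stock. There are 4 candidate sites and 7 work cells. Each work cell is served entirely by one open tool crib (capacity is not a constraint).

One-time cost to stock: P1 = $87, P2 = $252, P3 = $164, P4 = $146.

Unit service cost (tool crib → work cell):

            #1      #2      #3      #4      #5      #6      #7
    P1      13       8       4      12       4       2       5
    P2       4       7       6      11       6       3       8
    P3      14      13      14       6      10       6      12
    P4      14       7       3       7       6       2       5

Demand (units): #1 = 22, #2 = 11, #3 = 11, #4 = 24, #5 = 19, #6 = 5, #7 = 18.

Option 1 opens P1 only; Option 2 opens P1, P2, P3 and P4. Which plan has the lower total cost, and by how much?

Option 1 is cheaper by 198.

Option 1: {P1}: #1→P1 13·22=286, #2→P1 8·11=88, #3→P1 4·11=44, #4→P1 12·24=288, #5→P1 4·19=76, #6→P1 2·5=10, #7→P1 5·18=90. Service 882; fixed 87; total 969.
Option 2: {P1, P2, P3, P4}: #1→P2 4·22=88, #2→P2 7·11=77, #3→P4 3·11=33, #4→P3 6·24=144, #5→P1 4·19=76, #6→P1 2·5=10, #7→P1 5·18=90. Service 518; fixed 649; total 1167.
Difference: |969 − 1167| = 198.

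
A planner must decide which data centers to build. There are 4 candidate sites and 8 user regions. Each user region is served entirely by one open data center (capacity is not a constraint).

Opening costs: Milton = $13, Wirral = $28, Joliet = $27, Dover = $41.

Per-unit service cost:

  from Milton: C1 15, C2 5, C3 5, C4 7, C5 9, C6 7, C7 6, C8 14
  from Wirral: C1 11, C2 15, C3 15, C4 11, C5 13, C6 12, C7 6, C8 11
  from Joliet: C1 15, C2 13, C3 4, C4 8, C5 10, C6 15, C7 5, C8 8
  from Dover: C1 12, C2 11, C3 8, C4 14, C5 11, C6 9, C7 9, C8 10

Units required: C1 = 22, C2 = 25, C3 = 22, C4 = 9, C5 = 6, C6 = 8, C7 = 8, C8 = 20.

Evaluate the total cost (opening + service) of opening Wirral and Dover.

Each user region is assigned to its cheapest site among the open ones.
{Wirral, Dover}: C1→Wirral 11·22=242, C2→Dover 11·25=275, C3→Dover 8·22=176, C4→Wirral 11·9=99, C5→Dover 11·6=66, C6→Dover 9·8=72, C7→Wirral 6·8=48, C8→Dover 10·20=200. Service 1178; fixed 69; total 1247.

Total cost: 1247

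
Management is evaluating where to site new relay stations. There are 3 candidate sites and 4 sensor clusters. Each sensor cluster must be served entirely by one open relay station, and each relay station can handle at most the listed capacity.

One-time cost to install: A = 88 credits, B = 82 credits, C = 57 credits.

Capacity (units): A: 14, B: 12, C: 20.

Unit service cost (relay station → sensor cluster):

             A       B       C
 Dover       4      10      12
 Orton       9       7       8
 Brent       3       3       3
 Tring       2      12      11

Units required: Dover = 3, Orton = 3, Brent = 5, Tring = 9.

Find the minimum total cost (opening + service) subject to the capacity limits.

Minimum total cost: 214

Open {A, C}: Dover→A 4·3=12, Orton→C 8·3=24, Brent→C 3·5=15, Tring→A 2·9=18.
Loads: A carries 12/14, C carries 8/20. Service 69; fixed 145; total 214.
Next best feasible plan costs 231.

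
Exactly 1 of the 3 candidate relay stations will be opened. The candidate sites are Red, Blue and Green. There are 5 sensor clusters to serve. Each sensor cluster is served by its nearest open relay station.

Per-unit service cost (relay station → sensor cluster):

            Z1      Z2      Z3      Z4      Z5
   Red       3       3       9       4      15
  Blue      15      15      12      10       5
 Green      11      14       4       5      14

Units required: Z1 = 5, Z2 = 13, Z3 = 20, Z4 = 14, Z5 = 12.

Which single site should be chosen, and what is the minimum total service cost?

Choose Red only; total service cost 470.

With exactly 1 open, each sensor cluster uses its cheapest among the chosen.
{Red}: Z1→Red 3·5=15, Z2→Red 3·13=39, Z3→Red 9·20=180, Z4→Red 4·14=56, Z5→Red 15·12=180. Service cost 470.
{Green}: service cost 555
{Blue}: service cost 710
Among all 3 size-1 choices, {Red} is lowest.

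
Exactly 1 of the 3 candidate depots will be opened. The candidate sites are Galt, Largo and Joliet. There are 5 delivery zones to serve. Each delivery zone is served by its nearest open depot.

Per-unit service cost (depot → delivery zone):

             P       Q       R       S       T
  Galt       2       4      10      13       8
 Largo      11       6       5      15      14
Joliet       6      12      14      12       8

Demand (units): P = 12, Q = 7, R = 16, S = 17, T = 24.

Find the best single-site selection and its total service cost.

With exactly 1 open, each delivery zone uses its cheapest among the chosen.
{Galt}: P→Galt 2·12=24, Q→Galt 4·7=28, R→Galt 10·16=160, S→Galt 13·17=221, T→Galt 8·24=192. Service cost 625.
{Joliet}: service cost 776
{Largo}: service cost 845
Among all 3 size-1 choices, {Galt} is lowest.

Choose Galt only; total service cost 625.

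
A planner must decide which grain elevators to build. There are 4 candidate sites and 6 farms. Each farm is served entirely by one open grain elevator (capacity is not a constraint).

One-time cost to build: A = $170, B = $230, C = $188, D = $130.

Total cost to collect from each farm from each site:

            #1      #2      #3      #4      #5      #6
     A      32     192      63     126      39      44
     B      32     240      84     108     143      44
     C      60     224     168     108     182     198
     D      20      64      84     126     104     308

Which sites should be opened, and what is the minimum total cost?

For any fixed open set, each farm goes to its cheapest open site; total = fixed + service.
{A, D}: #1→D 20, #2→D 64, #3→A 63, #4→A 126, #5→A 39, #6→A 44. Service 356; fixed 300; total 656.
{A}: #1→A 32, #2→A 192, #3→A 63, #4→A 126, #5→A 39, #6→A 44. Service 496; fixed 170; total 666.
{B, D}: service 424 + fixed 360 = 784
{A, B, C, D}: service 338 + fixed 718 = 1056
(All 15 nonempty subsets were checked; A and D is lowest.)

Open A and D; minimum total cost 656.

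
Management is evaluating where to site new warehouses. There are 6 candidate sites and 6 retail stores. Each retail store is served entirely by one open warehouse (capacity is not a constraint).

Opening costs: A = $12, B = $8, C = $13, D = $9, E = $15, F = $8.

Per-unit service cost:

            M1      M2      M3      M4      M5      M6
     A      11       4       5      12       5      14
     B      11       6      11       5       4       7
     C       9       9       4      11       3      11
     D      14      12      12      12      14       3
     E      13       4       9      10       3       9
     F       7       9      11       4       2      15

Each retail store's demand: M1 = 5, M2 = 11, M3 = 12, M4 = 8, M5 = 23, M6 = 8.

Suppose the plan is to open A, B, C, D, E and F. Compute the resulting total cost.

Each retail store is assigned to its cheapest site among the open ones.
{A, B, C, D, E, F}: M1→F 7·5=35, M2→A 4·11=44, M3→C 4·12=48, M4→F 4·8=32, M5→F 2·23=46, M6→D 3·8=24. Service 229; fixed 65; total 294.

Total cost: 294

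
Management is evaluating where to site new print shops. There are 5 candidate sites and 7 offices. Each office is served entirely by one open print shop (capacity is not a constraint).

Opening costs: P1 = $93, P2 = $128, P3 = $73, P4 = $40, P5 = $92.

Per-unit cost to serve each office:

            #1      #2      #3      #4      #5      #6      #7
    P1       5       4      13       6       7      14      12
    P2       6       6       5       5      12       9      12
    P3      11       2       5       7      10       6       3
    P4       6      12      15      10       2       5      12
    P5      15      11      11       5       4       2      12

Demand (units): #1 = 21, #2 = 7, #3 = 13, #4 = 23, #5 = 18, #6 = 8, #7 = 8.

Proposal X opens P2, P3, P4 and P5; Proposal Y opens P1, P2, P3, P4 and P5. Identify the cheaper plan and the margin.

Proposal X is cheaper by 72.

Proposal X: {P2, P3, P4, P5}: #1→P2 6·21=126, #2→P3 2·7=14, #3→P2 5·13=65, #4→P2 5·23=115, #5→P4 2·18=36, #6→P5 2·8=16, #7→P3 3·8=24. Service 396; fixed 333; total 729.
Proposal Y: {P1, P2, P3, P4, P5}: #1→P1 5·21=105, #2→P3 2·7=14, #3→P2 5·13=65, #4→P2 5·23=115, #5→P4 2·18=36, #6→P5 2·8=16, #7→P3 3·8=24. Service 375; fixed 426; total 801.
Difference: |729 − 801| = 72.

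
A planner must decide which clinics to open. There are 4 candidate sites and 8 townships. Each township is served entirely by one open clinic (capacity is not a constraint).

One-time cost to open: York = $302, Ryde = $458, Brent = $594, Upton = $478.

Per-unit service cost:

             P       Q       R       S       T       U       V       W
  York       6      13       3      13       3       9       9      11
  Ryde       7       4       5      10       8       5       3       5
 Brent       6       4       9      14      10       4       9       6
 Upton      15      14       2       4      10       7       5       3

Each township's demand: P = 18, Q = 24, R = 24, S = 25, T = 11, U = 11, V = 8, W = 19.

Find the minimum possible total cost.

Minimum total cost: 1312

For any fixed open set, each township goes to its cheapest open site; total = fixed + service.
{Ryde}: P→Ryde 7·18=126, Q→Ryde 4·24=96, R→Ryde 5·24=120, S→Ryde 10·25=250, T→Ryde 8·11=88, U→Ryde 5·11=55, V→Ryde 3·8=24, W→Ryde 5·19=95. Service 854; fixed 458; total 1312.
{York, Ryde}: service 733 + fixed 760 = 1493
{Upton}: service 1038 + fixed 478 = 1516
{York, Ryde, Brent, Upton}: P→York 6·18=108, Q→Ryde 4·24=96, R→Upton 2·24=48, S→Upton 4·25=100, T→York 3·11=33, U→Brent 4·11=44, V→Ryde 3·8=24, W→Upton 3·19=57. Service 510; fixed 1832; total 2342.
No other subset beats 1312.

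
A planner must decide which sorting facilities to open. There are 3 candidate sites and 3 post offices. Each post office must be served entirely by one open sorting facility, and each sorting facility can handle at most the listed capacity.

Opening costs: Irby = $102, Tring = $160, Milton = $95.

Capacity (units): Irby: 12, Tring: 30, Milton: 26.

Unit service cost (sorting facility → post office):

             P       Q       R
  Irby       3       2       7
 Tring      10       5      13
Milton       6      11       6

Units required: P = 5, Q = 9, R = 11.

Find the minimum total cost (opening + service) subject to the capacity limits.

Minimum total cost: 290

Open {Milton}: P→Milton 6·5=30, Q→Milton 11·9=99, R→Milton 6·11=66.
Loads: Milton carries 25/26. Service 195; fixed 95; total 290.
Next best feasible plan costs 311.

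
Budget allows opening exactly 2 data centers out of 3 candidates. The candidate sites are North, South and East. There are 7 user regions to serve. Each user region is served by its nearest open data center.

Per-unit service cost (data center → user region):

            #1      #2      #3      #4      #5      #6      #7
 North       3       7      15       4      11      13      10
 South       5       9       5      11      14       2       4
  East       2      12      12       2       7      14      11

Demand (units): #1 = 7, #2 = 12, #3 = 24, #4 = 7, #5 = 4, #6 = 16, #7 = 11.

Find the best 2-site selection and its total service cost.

Choose South and East; total service cost 360.

With exactly 2 open, each user region uses its cheapest among the chosen.
{South, East}: #1→East 2·7=14, #2→South 9·12=108, #3→South 5·24=120, #4→East 2·7=14, #5→East 7·4=28, #6→South 2·16=32, #7→South 4·11=44. Service cost 360.
{North, South}: service cost 373
{North, East}: service cost 746
Among all 3 size-2 choices, {South, East} is lowest.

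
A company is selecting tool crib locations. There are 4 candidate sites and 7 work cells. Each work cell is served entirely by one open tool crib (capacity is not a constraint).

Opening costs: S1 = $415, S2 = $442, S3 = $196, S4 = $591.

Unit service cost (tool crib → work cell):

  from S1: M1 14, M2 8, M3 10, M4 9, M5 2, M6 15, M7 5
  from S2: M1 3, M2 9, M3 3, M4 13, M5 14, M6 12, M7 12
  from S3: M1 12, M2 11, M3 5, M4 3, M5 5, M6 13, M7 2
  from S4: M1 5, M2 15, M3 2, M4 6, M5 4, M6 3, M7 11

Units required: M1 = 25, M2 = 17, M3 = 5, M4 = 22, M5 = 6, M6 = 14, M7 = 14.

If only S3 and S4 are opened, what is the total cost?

Total cost: 1269

Each work cell is assigned to its cheapest site among the open ones.
{S3, S4}: M1→S4 5·25=125, M2→S3 11·17=187, M3→S4 2·5=10, M4→S3 3·22=66, M5→S4 4·6=24, M6→S4 3·14=42, M7→S3 2·14=28. Service 482; fixed 787; total 1269.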